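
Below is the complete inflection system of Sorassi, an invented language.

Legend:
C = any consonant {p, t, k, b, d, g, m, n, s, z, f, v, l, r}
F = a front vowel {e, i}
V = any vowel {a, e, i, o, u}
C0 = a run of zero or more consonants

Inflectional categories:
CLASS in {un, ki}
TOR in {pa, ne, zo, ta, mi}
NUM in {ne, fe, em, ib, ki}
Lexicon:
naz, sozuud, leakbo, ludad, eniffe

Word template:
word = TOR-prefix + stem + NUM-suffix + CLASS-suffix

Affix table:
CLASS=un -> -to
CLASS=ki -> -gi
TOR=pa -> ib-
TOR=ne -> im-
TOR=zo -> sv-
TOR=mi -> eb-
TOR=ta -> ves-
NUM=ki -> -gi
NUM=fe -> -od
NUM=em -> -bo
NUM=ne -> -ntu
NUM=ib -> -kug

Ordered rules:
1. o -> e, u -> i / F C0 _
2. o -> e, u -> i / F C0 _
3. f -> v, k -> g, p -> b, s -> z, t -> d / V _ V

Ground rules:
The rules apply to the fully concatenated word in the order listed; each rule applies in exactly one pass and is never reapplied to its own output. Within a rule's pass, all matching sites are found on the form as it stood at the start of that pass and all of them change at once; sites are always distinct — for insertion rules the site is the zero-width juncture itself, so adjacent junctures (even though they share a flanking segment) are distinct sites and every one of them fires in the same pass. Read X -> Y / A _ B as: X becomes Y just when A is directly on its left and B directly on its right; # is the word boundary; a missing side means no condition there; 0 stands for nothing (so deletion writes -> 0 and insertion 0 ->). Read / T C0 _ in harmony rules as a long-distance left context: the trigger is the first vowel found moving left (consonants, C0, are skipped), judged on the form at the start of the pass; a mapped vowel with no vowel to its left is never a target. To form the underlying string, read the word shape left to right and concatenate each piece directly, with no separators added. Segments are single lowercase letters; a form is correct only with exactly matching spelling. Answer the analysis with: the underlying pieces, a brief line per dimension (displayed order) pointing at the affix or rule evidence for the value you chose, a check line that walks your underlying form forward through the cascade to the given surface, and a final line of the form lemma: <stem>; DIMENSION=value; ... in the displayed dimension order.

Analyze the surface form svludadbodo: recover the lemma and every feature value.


underlying: sv-ludad-bo-to
CLASS=un - signalled by the affix -to
TOR=zo - signalled by the affix sv-
NUM=em - signalled by the affix -bo
check: svludadboto -> svludadboto -> svludadboto -> svludadbodo
lemma: ludad; CLASS=un; TOR=zo; NUM=em


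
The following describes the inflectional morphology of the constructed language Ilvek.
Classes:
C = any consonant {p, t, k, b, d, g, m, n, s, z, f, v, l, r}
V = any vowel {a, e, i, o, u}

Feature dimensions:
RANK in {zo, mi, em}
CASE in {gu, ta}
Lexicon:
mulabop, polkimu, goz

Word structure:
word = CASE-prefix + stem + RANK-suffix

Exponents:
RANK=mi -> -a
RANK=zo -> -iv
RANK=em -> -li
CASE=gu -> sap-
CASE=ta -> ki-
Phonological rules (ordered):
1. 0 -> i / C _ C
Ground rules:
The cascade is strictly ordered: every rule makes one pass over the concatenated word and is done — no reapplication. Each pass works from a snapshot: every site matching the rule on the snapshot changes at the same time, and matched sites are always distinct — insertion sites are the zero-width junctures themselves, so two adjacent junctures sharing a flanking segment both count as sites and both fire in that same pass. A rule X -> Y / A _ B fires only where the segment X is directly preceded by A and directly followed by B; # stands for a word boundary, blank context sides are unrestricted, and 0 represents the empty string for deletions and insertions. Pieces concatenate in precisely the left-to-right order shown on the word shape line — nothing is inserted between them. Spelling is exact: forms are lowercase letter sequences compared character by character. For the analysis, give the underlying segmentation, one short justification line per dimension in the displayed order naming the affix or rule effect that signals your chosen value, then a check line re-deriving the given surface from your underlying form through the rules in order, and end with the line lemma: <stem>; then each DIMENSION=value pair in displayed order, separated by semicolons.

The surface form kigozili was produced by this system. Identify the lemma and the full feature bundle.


underlying: ki-goz-li
RANK=em - signalled by the affix -li
CASE=ta - signalled by the affix ki-
check: kigozli -> kigozili
lemma: goz; RANK=em; CASE=ta


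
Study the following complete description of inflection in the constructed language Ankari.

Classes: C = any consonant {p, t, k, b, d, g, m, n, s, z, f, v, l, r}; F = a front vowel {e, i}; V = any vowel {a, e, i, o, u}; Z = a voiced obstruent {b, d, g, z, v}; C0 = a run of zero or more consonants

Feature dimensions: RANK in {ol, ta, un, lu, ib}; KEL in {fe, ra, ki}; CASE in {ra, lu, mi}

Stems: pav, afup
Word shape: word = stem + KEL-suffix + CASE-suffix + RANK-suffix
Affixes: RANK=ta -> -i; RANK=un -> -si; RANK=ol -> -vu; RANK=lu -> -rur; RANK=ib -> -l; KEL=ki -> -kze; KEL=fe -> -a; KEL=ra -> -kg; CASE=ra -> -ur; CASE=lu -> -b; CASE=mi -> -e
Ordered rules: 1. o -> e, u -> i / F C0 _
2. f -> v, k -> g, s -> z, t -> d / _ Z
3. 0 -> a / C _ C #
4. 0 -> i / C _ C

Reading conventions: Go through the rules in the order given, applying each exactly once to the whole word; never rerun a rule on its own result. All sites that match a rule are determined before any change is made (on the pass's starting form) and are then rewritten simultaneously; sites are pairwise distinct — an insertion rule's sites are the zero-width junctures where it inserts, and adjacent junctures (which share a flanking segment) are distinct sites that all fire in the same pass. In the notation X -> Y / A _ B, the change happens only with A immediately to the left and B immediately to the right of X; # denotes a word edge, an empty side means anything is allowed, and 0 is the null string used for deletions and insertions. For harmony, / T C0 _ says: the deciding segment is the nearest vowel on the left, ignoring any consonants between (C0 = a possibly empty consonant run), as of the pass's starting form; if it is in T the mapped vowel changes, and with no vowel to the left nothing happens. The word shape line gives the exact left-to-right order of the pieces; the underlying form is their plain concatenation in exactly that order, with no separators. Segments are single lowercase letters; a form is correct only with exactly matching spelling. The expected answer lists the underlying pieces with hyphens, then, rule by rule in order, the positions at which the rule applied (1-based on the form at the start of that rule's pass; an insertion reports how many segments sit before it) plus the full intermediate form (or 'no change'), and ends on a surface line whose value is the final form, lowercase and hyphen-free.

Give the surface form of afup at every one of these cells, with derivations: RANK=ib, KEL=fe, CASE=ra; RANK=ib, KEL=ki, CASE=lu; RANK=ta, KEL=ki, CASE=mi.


cell RANK=ib, KEL=fe, CASE=ra:
underlying: afup-a-ur-l
1. o -> e, u -> i / F C0 _: no change
2. f -> v, k -> g, s -> z, t -> d / _ Z: no change
3. 0 -> a / C _ C #: inserts after position(s) 7: afupaural
4. 0 -> i / C _ C: no change
surface: afupaural

cell RANK=ib, KEL=ki, CASE=lu:
underlying: afup-kze-b-l
1. o -> e, u -> i / F C0 _: no change
2. f -> v, k -> g, s -> z, t -> d / _ Z: fires at position(s) 5: afupgzebl
3. 0 -> a / C _ C #: inserts after position(s) 8: afupgzebal
4. 0 -> i / C _ C: inserts after position(s) 4, 5: afupigizebal
surface: afupigizebal

cell RANK=ta, KEL=ki, CASE=mi:
underlying: afup-kze-e-i
1. o -> e, u -> i / F C0 _: no change
2. f -> v, k -> g, s -> z, t -> d / _ Z: fires at position(s) 5: afupgzeei
3. 0 -> a / C _ C #: no change
4. 0 -> i / C _ C: inserts after position(s) 4, 5: afupigizeei
surface: afupigizeei


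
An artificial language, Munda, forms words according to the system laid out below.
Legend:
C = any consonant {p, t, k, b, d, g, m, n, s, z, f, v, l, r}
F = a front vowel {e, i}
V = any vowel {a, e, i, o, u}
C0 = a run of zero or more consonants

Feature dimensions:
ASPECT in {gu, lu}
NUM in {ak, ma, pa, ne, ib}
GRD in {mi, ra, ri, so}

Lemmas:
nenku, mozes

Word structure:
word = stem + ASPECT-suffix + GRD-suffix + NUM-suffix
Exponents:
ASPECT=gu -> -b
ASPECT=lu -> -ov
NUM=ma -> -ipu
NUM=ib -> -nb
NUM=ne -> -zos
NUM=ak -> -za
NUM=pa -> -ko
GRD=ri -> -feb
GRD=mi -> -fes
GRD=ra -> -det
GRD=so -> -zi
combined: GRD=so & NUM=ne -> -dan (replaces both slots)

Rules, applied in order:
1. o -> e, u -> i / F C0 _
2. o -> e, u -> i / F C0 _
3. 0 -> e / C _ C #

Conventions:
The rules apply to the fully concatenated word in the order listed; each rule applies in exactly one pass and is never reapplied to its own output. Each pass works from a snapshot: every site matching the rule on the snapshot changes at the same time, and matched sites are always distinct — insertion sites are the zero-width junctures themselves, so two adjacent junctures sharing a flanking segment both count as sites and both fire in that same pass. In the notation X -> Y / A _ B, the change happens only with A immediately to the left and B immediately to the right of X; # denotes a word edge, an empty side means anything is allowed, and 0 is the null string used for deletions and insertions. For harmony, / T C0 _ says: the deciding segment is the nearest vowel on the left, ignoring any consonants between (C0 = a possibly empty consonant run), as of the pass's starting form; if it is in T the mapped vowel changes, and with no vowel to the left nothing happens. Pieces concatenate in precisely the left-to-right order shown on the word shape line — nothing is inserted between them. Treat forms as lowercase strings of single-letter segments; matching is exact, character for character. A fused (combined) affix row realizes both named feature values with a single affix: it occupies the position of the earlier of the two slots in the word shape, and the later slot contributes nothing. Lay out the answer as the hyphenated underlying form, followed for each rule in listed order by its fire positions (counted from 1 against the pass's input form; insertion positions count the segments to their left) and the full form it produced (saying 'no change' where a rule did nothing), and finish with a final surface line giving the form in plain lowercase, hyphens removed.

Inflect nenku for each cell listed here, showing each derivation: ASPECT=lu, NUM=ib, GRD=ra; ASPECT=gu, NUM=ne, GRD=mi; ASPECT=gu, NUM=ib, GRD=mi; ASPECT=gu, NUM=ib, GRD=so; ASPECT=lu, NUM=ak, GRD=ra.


cell ASPECT=lu, NUM=ib, GRD=ra:
underlying: nenku-ov-det-nb
1. o -> e, u -> i / F C0 _: fires at position(s) 5: nenkiovdetnb
2. o -> e, u -> i / F C0 _: fires at position(s) 6: nenkievdetnb
3. 0 -> e / C _ C #: inserts after position(s) 11: nenkievdetneb
surface: nenkievdetneb

cell ASPECT=gu, NUM=ne, GRD=mi:
underlying: nenku-b-fes-zos
1. o -> e, u -> i / F C0 _: fires at position(s) 5, 11: nenkibfeszes
2. o -> e, u -> i / F C0 _: no change
3. 0 -> e / C _ C #: no change
surface: nenkibfeszes

cell ASPECT=gu, NUM=ib, GRD=mi:
underlying: nenku-b-fes-nb
1. o -> e, u -> i / F C0 _: fires at position(s) 5: nenkibfesnb
2. o -> e, u -> i / F C0 _: no change
3. 0 -> e / C _ C #: inserts after position(s) 10: nenkibfesneb
surface: nenkibfesneb

cell ASPECT=gu, NUM=ib, GRD=so:
underlying: nenku-b-zi-nb
1. o -> e, u -> i / F C0 _: fires at position(s) 5: nenkibzinb
2. o -> e, u -> i / F C0 _: no change
3. 0 -> e / C _ C #: inserts after position(s) 9: nenkibzineb
surface: nenkibzineb

cell ASPECT=lu, NUM=ak, GRD=ra:
underlying: nenku-ov-det-za
1. o -> e, u -> i / F C0 _: fires at position(s) 5: nenkiovdetza
2. o -> e, u -> i / F C0 _: fires at position(s) 6: nenkievdetza
3. 0 -> e / C _ C #: no change
surface: nenkievdetza


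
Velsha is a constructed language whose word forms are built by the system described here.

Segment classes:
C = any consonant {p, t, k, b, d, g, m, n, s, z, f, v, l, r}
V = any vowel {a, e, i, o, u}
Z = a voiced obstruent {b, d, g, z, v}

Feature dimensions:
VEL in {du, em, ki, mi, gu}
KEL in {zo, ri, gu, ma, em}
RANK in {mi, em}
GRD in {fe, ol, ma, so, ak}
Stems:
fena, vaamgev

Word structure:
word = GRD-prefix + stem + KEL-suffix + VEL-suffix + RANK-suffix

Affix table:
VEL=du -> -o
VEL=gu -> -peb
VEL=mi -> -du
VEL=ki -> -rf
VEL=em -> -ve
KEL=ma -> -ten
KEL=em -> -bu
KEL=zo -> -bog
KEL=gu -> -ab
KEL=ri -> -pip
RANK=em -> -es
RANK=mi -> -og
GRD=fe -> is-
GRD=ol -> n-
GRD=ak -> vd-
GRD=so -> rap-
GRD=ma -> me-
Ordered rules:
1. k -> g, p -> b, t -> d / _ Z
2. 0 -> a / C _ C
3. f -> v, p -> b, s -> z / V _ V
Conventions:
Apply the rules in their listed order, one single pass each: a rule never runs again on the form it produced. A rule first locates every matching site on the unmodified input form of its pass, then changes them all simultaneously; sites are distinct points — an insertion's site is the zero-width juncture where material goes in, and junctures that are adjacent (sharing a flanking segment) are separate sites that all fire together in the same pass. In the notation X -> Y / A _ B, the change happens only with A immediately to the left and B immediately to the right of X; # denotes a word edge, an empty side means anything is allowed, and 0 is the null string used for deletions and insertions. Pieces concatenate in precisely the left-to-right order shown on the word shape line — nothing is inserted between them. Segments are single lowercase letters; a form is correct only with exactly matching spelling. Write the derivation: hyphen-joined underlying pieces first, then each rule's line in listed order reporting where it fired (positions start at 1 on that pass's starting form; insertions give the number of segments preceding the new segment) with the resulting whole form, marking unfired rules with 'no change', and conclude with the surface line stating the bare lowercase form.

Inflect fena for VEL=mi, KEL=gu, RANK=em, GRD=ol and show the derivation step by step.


underlying: n-fena-ab-du-es
1. k -> g, p -> b, t -> d / _ Z: no change
2. 0 -> a / C _ C: inserts after position(s) 1, 7: nafenaabadues
3. f -> v, p -> b, s -> z / V _ V: fires at position(s) 3: navenaabadues
surface: navenaabadues


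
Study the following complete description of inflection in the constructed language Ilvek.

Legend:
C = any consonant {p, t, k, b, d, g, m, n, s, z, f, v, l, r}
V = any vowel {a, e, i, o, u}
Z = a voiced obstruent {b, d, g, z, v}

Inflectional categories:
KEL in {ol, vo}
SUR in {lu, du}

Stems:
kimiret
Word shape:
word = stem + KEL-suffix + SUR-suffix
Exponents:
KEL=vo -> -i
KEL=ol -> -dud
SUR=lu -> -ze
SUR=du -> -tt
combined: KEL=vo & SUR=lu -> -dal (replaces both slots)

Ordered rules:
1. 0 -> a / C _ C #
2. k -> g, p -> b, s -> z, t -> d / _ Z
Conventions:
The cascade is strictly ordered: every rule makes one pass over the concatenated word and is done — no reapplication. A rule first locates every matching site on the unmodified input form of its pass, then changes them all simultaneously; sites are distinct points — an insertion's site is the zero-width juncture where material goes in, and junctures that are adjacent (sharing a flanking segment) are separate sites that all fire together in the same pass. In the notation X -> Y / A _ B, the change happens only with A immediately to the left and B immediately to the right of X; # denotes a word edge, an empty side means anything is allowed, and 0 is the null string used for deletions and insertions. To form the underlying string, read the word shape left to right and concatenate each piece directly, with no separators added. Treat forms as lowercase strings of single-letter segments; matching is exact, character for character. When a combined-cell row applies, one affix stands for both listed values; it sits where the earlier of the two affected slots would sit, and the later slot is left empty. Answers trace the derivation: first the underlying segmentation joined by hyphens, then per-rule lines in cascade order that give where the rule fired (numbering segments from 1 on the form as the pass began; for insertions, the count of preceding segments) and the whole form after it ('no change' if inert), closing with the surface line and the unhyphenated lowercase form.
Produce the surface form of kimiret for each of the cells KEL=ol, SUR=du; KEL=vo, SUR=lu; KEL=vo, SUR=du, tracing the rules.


cell KEL=ol, SUR=du:
underlying: kimiret-dud-tt
1. 0 -> a / C _ C #: inserts after position(s) 11: kimiretdudtat
2. k -> g, p -> b, s -> z, t -> d / _ Z: fires at position(s) 7: kimireddudtat
surface: kimireddudtat

cell KEL=vo, SUR=lu:
underlying: kimiret-dal
1. 0 -> a / C _ C #: no change
2. k -> g, p -> b, s -> z, t -> d / _ Z: fires at position(s) 7: kimireddal
surface: kimireddal

cell KEL=vo, SUR=du:
underlying: kimiret-i-tt
1. 0 -> a / C _ C #: inserts after position(s) 9: kimiretitat
2. k -> g, p -> b, s -> z, t -> d / _ Z: no change
surface: kimiretitat


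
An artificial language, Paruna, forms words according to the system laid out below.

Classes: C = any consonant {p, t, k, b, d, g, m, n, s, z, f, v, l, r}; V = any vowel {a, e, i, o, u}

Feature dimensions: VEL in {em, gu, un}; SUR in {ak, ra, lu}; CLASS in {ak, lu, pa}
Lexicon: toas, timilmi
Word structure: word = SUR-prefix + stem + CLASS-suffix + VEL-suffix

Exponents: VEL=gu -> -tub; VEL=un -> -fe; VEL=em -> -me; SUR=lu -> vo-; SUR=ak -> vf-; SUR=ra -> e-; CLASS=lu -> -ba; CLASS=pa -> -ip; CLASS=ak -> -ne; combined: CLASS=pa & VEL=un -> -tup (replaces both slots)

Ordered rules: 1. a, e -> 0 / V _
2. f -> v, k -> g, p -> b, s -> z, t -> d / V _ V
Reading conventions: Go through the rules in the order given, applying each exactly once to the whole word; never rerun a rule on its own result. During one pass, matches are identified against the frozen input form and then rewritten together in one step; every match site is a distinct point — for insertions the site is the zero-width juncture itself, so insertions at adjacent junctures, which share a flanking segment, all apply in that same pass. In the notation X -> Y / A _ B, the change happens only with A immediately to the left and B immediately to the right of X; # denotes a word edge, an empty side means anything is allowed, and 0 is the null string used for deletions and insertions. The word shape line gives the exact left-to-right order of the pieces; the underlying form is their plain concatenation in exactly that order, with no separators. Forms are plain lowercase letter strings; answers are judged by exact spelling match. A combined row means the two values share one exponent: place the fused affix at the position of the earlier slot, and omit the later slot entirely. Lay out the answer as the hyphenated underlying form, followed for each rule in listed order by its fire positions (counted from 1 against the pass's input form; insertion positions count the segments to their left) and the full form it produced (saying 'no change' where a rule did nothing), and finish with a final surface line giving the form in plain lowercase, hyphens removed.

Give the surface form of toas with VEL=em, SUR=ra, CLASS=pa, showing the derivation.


underlying: e-toas-ip-me
1. a, e -> 0 / V _: fires at position(s) 4: etosipme
2. f -> v, k -> g, p -> b, s -> z, t -> d / V _ V: fires at position(s) 2, 4: edozipme
surface: edozipme


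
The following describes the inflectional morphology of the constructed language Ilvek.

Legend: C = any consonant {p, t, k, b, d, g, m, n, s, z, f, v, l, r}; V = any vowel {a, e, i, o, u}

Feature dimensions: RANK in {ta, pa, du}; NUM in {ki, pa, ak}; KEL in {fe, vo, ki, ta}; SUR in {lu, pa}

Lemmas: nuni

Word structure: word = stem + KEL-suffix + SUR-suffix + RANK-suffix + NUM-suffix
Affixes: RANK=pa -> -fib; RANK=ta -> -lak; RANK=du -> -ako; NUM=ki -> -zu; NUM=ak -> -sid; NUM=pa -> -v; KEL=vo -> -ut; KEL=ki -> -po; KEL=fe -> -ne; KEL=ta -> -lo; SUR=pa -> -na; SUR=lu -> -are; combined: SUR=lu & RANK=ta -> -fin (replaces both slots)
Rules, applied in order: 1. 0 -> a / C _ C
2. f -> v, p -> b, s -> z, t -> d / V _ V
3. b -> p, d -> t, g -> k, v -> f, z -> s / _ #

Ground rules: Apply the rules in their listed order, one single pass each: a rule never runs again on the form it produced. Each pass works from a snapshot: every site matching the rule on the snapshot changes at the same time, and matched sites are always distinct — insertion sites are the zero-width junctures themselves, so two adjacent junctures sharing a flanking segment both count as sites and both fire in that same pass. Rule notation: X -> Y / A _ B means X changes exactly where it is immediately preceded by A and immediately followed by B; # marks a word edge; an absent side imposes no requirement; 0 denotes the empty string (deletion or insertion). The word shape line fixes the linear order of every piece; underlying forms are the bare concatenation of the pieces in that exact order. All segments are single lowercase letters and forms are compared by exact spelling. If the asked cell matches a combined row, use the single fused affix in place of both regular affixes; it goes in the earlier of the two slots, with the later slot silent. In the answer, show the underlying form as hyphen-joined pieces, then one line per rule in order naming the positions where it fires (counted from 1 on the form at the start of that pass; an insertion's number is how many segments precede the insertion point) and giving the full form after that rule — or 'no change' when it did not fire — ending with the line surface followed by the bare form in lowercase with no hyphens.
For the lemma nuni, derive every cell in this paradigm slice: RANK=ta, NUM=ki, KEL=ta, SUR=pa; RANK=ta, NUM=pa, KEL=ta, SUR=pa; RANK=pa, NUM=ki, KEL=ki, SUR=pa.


cell RANK=ta, NUM=ki, KEL=ta, SUR=pa:
underlying: nuni-lo-na-lak-zu
1. 0 -> a / C _ C: inserts after position(s) 11: nunilonalakazu
2. f -> v, p -> b, s -> z, t -> d / V _ V: no change
3. b -> p, d -> t, g -> k, v -> f, z -> s / _ #: no change
surface: nunilonalakazu

cell RANK=ta, NUM=pa, KEL=ta, SUR=pa:
underlying: nuni-lo-na-lak-v
1. 0 -> a / C _ C: inserts after position(s) 11: nunilonalakav
2. f -> v, p -> b, s -> z, t -> d / V _ V: no change
3. b -> p, d -> t, g -> k, v -> f, z -> s / _ #: fires at position(s) 13: nunilonalakaf
surface: nunilonalakaf

cell RANK=pa, NUM=ki, KEL=ki, SUR=pa:
underlying: nuni-po-na-fib-zu
1. 0 -> a / C _ C: inserts after position(s) 11: nuniponafibazu
2. f -> v, p -> b, s -> z, t -> d / V _ V: fires at position(s) 5, 9: nunibonavibazu
3. b -> p, d -> t, g -> k, v -> f, z -> s / _ #: no change
surface: nunibonavibazu


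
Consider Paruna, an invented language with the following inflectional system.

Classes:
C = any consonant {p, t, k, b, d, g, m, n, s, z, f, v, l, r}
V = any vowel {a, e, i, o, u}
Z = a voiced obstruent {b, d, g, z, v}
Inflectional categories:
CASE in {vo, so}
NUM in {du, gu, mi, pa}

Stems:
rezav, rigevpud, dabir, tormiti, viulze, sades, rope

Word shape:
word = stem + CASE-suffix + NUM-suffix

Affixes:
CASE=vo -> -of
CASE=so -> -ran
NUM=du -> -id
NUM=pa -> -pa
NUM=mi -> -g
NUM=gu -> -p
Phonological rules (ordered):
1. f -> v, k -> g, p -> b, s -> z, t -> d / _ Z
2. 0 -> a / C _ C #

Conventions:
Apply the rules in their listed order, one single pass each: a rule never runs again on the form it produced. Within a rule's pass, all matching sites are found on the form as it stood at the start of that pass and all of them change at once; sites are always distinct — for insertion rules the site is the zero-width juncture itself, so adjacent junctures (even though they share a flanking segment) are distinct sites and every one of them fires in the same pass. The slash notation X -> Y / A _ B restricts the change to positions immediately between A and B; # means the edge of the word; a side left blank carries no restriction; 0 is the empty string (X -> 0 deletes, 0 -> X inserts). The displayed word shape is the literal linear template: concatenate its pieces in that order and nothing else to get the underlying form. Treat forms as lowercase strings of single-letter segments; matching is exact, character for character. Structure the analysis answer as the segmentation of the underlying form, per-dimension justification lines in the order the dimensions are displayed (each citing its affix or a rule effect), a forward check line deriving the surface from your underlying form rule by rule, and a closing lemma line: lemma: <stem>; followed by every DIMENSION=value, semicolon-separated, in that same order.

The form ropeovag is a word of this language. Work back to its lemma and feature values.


underlying: rope-of-g
CASE=vo - signalled by the affix -of
NUM=mi - signalled by the affix -g
check: ropeofg -> ropeovg -> ropeovag
lemma: rope; CASE=vo; NUM=mi


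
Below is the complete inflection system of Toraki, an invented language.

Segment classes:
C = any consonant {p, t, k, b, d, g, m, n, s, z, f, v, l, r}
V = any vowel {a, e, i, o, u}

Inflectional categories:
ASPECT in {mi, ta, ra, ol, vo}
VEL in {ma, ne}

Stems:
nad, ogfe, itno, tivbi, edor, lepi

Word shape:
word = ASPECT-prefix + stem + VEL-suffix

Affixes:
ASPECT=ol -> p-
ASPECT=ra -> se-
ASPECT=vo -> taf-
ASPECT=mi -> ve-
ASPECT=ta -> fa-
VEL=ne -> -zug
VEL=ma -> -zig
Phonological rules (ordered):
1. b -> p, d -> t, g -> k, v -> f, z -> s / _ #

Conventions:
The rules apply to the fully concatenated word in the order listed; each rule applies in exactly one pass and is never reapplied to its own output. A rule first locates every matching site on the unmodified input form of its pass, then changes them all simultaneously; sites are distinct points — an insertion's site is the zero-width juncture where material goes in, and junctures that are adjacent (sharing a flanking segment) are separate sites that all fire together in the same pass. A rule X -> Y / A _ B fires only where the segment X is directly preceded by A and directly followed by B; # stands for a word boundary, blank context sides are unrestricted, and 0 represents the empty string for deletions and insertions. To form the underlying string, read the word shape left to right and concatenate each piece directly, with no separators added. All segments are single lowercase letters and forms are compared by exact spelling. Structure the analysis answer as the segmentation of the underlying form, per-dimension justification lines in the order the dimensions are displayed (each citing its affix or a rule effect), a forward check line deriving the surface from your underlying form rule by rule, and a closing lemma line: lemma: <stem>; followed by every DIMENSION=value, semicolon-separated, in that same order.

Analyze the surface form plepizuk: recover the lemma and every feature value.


underlying: p-lepi-zug
ASPECT=ol - signalled by the affix p-
VEL=ne - signalled by the affix -zug
check: plepizug -> plepizuk
lemma: lepi; ASPECT=ol; VEL=ne


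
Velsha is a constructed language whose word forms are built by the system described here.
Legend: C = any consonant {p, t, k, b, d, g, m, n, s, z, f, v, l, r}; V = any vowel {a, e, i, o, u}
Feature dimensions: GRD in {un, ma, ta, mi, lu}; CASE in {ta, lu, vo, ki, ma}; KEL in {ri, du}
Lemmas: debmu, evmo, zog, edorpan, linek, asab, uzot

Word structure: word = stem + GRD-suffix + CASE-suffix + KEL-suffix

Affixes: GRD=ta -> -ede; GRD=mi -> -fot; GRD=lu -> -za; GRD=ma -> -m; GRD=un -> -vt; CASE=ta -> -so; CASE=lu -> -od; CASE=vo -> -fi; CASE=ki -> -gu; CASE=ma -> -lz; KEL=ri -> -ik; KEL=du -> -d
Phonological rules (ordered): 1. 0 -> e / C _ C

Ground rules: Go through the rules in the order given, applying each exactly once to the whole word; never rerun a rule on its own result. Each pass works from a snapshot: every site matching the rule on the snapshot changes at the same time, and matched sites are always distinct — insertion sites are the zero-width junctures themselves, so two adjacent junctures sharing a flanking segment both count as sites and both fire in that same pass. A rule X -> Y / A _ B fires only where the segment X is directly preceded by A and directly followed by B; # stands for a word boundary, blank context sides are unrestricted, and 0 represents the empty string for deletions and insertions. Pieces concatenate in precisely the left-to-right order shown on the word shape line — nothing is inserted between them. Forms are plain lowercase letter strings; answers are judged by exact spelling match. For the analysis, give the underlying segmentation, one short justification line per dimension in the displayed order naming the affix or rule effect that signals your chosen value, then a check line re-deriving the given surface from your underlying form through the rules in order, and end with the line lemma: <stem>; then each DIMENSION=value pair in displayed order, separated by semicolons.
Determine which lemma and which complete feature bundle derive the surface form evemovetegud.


underlying: evmo-vt-gu-d
GRD=un - signalled by the affix -vt
CASE=ki - signalled by the affix -gu
KEL=du - signalled by the affix -d
check: evmovtgud -> evemovetegud
lemma: evmo; GRD=un; CASE=ki; KEL=du


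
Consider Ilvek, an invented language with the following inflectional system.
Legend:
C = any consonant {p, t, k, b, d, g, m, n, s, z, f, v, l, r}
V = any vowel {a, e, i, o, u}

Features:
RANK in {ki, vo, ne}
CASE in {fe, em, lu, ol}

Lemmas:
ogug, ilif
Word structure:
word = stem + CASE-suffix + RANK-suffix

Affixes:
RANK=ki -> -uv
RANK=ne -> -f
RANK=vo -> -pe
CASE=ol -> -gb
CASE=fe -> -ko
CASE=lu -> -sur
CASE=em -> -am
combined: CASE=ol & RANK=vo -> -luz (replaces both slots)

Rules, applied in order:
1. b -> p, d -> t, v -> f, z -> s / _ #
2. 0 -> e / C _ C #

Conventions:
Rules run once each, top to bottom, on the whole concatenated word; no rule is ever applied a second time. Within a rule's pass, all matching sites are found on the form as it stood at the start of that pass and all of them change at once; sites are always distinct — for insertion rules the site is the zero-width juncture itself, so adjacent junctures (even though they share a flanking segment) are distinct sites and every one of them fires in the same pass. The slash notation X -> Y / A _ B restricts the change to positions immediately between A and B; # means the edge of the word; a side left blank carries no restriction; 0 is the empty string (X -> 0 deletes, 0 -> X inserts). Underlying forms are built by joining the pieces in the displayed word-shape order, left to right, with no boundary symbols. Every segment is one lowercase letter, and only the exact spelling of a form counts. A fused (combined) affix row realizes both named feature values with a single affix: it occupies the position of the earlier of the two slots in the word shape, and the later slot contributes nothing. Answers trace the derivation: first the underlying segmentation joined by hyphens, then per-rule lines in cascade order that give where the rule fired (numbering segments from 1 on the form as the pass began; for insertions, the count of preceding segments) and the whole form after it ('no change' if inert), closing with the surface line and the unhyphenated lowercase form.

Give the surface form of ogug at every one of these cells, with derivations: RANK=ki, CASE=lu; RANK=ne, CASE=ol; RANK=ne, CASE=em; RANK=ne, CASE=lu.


cell RANK=ki, CASE=lu:
underlying: ogug-sur-uv
1. b -> p, d -> t, v -> f, z -> s / _ #: fires at position(s) 9: ogugsuruf
2. 0 -> e / C _ C #: no change
surface: ogugsuruf

cell RANK=ne, CASE=ol:
underlying: ogug-gb-f
1. b -> p, d -> t, v -> f, z -> s / _ #: no change
2. 0 -> e / C _ C #: inserts after position(s) 6: oguggbef
surface: oguggbef

cell RANK=ne, CASE=em:
underlying: ogug-am-f
1. b -> p, d -> t, v -> f, z -> s / _ #: no change
2. 0 -> e / C _ C #: inserts after position(s) 6: ogugamef
surface: ogugamef

cell RANK=ne, CASE=lu:
underlying: ogug-sur-f
1. b -> p, d -> t, v -> f, z -> s / _ #: no change
2. 0 -> e / C _ C #: inserts after position(s) 7: ogugsuref
surface: ogugsuref


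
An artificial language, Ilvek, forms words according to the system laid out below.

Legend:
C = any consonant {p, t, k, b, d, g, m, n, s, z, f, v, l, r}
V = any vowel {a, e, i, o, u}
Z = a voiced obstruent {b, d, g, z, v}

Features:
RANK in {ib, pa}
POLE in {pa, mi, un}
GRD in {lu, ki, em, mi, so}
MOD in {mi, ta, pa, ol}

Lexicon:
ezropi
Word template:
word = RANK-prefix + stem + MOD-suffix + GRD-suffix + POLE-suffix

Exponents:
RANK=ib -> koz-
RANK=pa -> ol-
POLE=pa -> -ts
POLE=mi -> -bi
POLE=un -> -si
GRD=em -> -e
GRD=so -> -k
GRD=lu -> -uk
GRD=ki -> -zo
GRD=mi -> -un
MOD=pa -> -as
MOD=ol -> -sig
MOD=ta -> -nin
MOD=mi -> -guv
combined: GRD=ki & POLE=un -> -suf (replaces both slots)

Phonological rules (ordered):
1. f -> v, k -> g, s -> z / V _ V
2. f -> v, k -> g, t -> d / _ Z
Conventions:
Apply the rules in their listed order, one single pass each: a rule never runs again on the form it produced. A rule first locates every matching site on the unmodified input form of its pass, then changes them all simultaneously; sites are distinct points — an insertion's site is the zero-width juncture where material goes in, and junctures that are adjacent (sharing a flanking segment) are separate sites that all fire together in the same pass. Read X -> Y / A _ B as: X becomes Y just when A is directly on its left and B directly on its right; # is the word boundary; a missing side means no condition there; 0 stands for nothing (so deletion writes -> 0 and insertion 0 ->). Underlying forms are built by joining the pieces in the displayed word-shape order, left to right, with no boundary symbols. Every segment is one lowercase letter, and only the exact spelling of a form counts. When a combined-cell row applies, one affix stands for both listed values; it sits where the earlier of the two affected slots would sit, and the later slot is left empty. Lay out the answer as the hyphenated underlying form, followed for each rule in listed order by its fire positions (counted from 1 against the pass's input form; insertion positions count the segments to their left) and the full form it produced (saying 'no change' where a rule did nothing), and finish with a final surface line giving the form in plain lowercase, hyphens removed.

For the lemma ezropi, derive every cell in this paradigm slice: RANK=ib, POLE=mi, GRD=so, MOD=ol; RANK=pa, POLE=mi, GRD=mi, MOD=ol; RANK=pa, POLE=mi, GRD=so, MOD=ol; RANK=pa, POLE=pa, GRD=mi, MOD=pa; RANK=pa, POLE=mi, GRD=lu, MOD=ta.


cell RANK=ib, POLE=mi, GRD=so, MOD=ol:
underlying: koz-ezropi-sig-k-bi
1. f -> v, k -> g, s -> z / V _ V: fires at position(s) 10: kozezropizigkbi
2. f -> v, k -> g, t -> d / _ Z: fires at position(s) 13: kozezropiziggbi
surface: kozezropiziggbi

cell RANK=pa, POLE=mi, GRD=mi, MOD=ol:
underlying: ol-ezropi-sig-un-bi
1. f -> v, k -> g, s -> z / V _ V: fires at position(s) 9: olezropizigunbi
2. f -> v, k -> g, t -> d / _ Z: no change
surface: olezropizigunbi

cell RANK=pa, POLE=mi, GRD=so, MOD=ol:
underlying: ol-ezropi-sig-k-bi
1. f -> v, k -> g, s -> z / V _ V: fires at position(s) 9: olezropizigkbi
2. f -> v, k -> g, t -> d / _ Z: fires at position(s) 12: olezropiziggbi
surface: olezropiziggbi

cell RANK=pa, POLE=pa, GRD=mi, MOD=pa:
underlying: ol-ezropi-as-un-ts
1. f -> v, k -> g, s -> z / V _ V: fires at position(s) 10: olezropiazunts
2. f -> v, k -> g, t -> d / _ Z: no change
surface: olezropiazunts

cell RANK=pa, POLE=mi, GRD=lu, MOD=ta:
underlying: ol-ezropi-nin-uk-bi
1. f -> v, k -> g, s -> z / V _ V: no change
2. f -> v, k -> g, t -> d / _ Z: fires at position(s) 13: olezropininugbi
surface: olezropininugbi


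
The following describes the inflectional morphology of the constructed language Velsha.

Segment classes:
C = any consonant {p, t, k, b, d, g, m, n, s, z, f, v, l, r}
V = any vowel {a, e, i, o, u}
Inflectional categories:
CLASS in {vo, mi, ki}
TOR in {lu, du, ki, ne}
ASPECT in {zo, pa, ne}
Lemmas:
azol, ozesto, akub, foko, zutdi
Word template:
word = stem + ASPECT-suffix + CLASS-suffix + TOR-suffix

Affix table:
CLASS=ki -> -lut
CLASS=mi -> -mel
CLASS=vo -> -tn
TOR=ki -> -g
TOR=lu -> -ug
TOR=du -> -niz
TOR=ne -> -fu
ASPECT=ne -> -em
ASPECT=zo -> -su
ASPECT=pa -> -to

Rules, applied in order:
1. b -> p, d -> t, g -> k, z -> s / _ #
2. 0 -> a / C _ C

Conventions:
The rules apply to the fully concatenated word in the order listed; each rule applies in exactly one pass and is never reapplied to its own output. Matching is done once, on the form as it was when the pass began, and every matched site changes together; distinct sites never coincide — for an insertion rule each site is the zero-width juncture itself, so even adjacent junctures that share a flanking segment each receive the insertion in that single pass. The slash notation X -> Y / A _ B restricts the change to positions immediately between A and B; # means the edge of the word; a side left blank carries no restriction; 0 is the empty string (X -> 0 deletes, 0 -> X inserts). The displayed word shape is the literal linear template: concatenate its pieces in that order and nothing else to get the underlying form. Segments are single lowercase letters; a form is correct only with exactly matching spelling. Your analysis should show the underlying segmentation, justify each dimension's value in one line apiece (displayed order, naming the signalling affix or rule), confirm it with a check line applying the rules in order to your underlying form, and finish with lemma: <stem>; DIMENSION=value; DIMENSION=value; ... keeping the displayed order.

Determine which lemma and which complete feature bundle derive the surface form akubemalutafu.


underlying: akub-em-lut-fu
CLASS=ki - signalled by the affix -lut
TOR=ne - signalled by the affix -fu
ASPECT=ne - signalled by the affix -em
check: akubemlutfu -> akubemlutfu -> akubemalutafu
lemma: akub; CLASS=ki; TOR=ne; ASPECT=ne


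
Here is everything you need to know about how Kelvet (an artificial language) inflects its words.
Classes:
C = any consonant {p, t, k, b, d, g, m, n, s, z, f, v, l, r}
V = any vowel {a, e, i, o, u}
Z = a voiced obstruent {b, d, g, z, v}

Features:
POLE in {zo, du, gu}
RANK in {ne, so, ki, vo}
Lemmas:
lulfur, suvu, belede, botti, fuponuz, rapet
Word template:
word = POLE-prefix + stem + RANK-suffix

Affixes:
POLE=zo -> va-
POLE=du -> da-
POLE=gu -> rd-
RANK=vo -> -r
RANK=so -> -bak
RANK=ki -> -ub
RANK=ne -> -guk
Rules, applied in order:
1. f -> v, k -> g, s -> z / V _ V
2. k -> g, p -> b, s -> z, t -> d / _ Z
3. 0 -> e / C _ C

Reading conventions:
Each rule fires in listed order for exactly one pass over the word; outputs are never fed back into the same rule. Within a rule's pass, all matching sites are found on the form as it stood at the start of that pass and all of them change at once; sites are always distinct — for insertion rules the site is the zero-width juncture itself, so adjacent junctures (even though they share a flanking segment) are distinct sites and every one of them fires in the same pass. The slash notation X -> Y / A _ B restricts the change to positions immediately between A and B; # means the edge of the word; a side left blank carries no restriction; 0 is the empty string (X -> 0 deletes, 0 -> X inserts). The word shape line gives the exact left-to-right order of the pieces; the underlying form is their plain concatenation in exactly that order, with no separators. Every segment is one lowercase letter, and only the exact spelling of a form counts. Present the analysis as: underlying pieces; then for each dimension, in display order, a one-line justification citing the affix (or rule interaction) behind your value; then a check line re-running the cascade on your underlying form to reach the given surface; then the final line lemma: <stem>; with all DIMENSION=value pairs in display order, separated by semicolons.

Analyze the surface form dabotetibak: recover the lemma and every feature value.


underlying: da-botti-bak
POLE=du - signalled by the affix da-
RANK=so - signalled by the affix -bak
check: dabottibak -> dabottibak -> dabottibak -> dabotetibak
lemma: botti; POLE=du; RANK=so


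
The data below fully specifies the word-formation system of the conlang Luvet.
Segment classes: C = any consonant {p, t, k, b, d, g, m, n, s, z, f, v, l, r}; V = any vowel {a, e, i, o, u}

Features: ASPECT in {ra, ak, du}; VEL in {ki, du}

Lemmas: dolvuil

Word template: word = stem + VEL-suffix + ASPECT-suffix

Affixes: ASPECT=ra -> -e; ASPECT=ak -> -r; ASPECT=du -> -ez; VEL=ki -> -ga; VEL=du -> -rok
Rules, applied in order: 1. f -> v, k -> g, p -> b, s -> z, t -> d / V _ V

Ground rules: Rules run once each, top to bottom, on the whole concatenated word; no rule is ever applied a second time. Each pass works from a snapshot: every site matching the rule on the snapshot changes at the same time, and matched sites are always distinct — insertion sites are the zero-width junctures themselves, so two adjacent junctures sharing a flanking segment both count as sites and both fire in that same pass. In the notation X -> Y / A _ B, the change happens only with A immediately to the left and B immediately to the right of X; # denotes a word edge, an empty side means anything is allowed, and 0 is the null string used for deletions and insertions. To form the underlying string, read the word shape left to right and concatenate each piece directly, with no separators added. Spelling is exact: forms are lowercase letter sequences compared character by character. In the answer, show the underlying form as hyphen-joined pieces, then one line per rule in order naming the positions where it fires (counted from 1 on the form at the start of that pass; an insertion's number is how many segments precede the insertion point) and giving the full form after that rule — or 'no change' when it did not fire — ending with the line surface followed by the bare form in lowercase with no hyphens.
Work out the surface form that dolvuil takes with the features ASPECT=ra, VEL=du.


underlying: dolvuil-rok-e
1. f -> v, k -> g, p -> b, s -> z, t -> d / V _ V: fires at position(s) 10: dolvuilroge
surface: dolvuilroge
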